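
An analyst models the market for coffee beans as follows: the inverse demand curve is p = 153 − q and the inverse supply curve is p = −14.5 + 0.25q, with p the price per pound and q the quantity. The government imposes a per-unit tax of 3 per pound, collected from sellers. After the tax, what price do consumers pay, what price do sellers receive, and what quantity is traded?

Inverting to q(p) form: qd = 153 − p; qs = 4p + 58.
Before the tax: set 153 − p = 4p + 58 → p* = 19, q* = 134.
With the tax collected from sellers, supply shifts: qs = 4(p − 3) + 58.
New equilibrium: consumers pay 21.4, sellers receive 18.4, q = 131.6. (Wedge: pb − ps = 3.)

Consumers pay 21.4; sellers receive 18.4; quantity = 131.6.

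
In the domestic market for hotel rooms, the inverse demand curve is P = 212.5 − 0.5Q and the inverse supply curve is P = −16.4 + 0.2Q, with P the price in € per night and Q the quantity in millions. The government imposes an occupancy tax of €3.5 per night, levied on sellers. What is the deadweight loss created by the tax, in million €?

Deadweight loss = €8.75 million.

Rewrite in direct form: Qd = 425 − 2P and Qs = 5P + 82.
Without the tax, 425 − 2P = 5P + 82 gives 7P = 343, so P* = €49 and Q* = 327.
With the tax collected from sellers, supply shifts: Qs = 5(P − 3.5) + 82.
New equilibrium: buyers pay €51.5, sellers receive €48, Q = 322. (Wedge: Pb − Ps = 3.5.)
Quantity falls by |ΔQ| = |327 − 322| = 5.
DWL = ½ · t · |ΔQ| = ½ · 3.5 · 5 = €8.75.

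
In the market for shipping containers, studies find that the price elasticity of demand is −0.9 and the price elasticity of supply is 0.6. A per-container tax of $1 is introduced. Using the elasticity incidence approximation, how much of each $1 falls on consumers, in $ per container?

Consumers bear ≈ $0.4 per container.

Incidence ratio: consumers' share ≈ εs / (εs + |εd|) = 0.6 / (0.6 + 0.9) = 0.4.
So consumers bear ≈ 0.4 × $1 = $0.4; sellers bear $0.6.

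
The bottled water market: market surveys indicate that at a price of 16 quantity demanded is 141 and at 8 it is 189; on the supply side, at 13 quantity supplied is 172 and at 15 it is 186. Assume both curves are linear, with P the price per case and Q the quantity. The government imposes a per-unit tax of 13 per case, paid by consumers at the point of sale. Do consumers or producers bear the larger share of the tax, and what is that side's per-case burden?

Demand slope: (189 − 141)/(8 − 16) = -6, so Qd = 237 − 6P.
Supply slope: (186 − 172)/(15 − 13) = 7, so Qs = 7P + 81.
Before the tax: set 237 − 6P = 7P + 81 → P* = 12, Q* = 165.
With the tax collected from consumers, demand (in seller-price terms) shifts: Qd = 237 − 6(P + 13).
Solving gives Q = 123 with consumers paying 19 and producers receiving 6 (the 13 wedge).
Per-case burden: consumers 7, producers 6.
Consumers take the larger share because demand is less price-elastic here (demand slope 6 vs supply slope 7).

Consumers bear the larger share: 7 per case.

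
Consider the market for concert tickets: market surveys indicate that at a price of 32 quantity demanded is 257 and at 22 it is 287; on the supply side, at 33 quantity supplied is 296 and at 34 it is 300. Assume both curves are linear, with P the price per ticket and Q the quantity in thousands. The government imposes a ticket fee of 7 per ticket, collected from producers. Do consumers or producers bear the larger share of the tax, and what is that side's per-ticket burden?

Demand slope: (287 − 257)/(22 − 32) = -3, so Qd = 353 − 3P.
Supply slope: (300 − 296)/(34 − 33) = 4, so Qs = 4P + 164.
Without the tax, 353 − 3P = 4P + 164 gives 7P = 189, so P* = 27 and Q* = 272.
With the tax collected from producers, supply shifts: Qs = 4(P − 7) + 164.
Solving gives Q = 260 with consumers paying 31 and producers receiving 24 (the 7 wedge).
Per-ticket burden: consumers 4, producers 3.
Consumers take the larger share because demand is less price-elastic here (demand slope 3 vs supply slope 4).

Consumers bear the larger share: 4 per ticket.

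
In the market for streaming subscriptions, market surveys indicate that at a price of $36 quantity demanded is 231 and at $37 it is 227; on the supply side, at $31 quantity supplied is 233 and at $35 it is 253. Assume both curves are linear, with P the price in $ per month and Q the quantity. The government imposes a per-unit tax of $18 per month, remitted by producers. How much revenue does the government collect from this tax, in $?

Tax revenue = $3654.

Demand slope: (227 − 231)/(37 − 36) = -4, so Qd = 375 − 4P.
Supply slope: (253 − 233)/(35 − 31) = 5, so Qs = 5P + 78.
Without the tax, 375 − 4P = 5P + 78 gives 9P = 297, so P* = $33 and Q* = 243.
With the tax collected from producers, supply shifts: Qs = 5(P − 18) + 78.
Solving gives Q = 203 with consumers paying $43 and producers receiving $25 (the $18 wedge).
Revenue = t · Q = 18 · 203 = $3654.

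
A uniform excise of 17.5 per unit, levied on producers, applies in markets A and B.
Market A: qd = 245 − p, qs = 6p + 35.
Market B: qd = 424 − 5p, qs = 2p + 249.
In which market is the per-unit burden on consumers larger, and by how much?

Market A, by 10.

Market A: pre-tax p* = 30, q* = 215; post-tax q = 200; per-unit burden on consumers = 15.
Market B: pre-tax p* = 25, q* = 299; post-tax q = 274; per-unit burden on consumers = 5.
Difference: 15 vs 5 → market A is larger by 10.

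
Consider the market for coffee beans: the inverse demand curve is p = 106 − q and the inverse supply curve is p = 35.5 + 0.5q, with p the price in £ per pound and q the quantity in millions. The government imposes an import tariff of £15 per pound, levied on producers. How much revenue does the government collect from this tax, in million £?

Inverting to q(p) form: qd = 106 − p; qs = 2p − 71.
Without the tax, 106 − p = 2p − 71 gives 3p = 177, so p* = £59 and q* = 47.
With the tax collected from producers, supply shifts: qs = 2(p − 15) − 71.
New equilibrium: consumers pay £69, producers receive £54, q = 37. (Wedge: pb − ps = 15.)
Revenue = t · Q = 15 · 37 = £555.

Tax revenue = £555 million.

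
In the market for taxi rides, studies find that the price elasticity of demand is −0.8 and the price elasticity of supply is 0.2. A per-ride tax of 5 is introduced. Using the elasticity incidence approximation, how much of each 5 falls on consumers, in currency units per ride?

Consumers bear ≈ 1 per ride.

Incidence ratio: consumers' share ≈ εs / (εs + |εd|) = 0.2 / (0.2 + 0.8) = 0.2.
So consumers bear ≈ 0.2 × 5 = 1; sellers bear 4.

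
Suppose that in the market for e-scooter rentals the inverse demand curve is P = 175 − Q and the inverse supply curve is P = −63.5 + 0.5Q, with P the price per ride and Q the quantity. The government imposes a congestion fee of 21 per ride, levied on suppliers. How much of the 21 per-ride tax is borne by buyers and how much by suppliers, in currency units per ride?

Buyers bear 14 per ride; suppliers bear 7 per ride.

Inverting to Q(P) form: Qd = 175 − P; Qs = 2P + 127.
Without the tax, 175 − P = 2P + 127 gives 3P = 48, so P* = 16 and Q* = 159.
With the tax collected from suppliers, supply shifts: Qs = 2(P − 21) + 127.
New equilibrium: buyers pay 30, suppliers receive 9, Q = 145. (Wedge: Pb − Ps = 21.)
Burden on buyers: 14; on suppliers: 7. (They sum to 21.)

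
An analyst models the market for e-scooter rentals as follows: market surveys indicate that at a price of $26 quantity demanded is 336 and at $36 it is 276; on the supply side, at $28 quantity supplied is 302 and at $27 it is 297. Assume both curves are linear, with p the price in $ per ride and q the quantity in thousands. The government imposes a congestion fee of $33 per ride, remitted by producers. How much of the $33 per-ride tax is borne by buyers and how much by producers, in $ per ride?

Buyers bear $15 per ride; producers bear $18 per ride.

Demand slope: (276 − 336)/(36 − 26) = -6, so qd = 492 − 6p.
Supply slope: (297 − 302)/(27 − 28) = 5, so qs = 5p + 162.
Before the tax: set 492 − 6p = 5p + 162 → p* = $30, q* = 312.
With the tax collected from producers, supply shifts: qs = 5(p − 33) + 162.
Solving gives q = 222 with buyers paying $45 and producers receiving $12 (the $33 wedge).
Burden on buyers: $15; on producers: $18. (They sum to $33.)
The less price-elastic side of the market bears the larger share of a per-unit tax.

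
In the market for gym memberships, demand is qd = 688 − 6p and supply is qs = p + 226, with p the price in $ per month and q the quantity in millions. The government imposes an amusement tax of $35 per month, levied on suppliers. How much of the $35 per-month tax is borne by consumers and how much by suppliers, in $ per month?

Consumers bear $5 per month; suppliers bear $30 per month.

Before the tax: set 688 − 6p = p + 226 → p* = $66, q* = 292.
With the tax collected from suppliers, supply shifts: qs = (p − 35) + 226.
New equilibrium: consumers pay $71, suppliers receive $36, q = 262. (Wedge: pb − ps = 35.)
Burden on consumers: $5; on suppliers: $30. (They sum to $35.)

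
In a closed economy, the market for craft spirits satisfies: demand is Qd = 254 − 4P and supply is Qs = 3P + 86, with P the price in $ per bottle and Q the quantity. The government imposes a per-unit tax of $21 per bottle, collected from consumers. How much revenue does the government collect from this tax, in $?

Without the tax, 254 − 4P = 3P + 86 gives 7P = 168, so P* = $24 and Q* = 158.
With the tax collected from consumers, demand (in seller-price terms) shifts: Qd = 254 − 4(P + 21).
Solving gives Q = 122 with consumers paying $33 and suppliers receiving $12 (the $21 wedge).
Revenue = t · Q = 21 · 122 = $2562.

Tax revenue = $2562.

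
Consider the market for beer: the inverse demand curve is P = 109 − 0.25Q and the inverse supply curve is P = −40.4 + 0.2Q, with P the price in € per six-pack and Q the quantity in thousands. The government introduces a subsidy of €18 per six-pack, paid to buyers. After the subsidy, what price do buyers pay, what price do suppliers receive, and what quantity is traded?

Rewrite in direct form: Qd = 436 − 4P and Qs = 5P + 202.
Without the subsidy, 436 − 4P = 5P + 202 gives 9P = 234, so P* = €26 and Q* = 332.
With a per-unit subsidy paid to buyers, each effectively pays P − 18, so demand becomes Qd = 436 − 4(P − 18).
Solving gives Q = 372 with buyers paying €16 and suppliers receiving €34 (the €18 wedge).

Buyers pay €16; suppliers receive €34; quantity = 372.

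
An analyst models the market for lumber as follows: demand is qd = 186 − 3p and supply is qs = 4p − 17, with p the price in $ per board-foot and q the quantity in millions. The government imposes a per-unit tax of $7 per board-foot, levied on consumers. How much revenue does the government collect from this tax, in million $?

Before the tax: set 186 − 3p = 4p − 17 → p* = $29, q* = 99.
With the tax collected from consumers, demand (in seller-price terms) shifts: qd = 186 − 3(p + 7).
Solving gives q = 87 with consumers paying $33 and suppliers receiving $26 (the $7 wedge).
Revenue = t · Q = 7 · 87 = $609.

Tax revenue = $609 million.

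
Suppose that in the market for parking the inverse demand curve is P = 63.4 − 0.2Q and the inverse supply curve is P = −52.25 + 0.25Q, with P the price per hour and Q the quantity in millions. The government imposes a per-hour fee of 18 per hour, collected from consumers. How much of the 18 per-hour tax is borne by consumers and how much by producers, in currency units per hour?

Rewrite in direct form: Qd = 317 − 5P and Qs = 4P + 209.
Before the tax: set 317 − 5P = 4P + 209 → P* = 12, Q* = 257.
With the tax collected from consumers, demand (in seller-price terms) shifts: Qd = 317 − 5(P + 18).
New equilibrium: consumers pay 20, producers receive 2, Q = 217. (Wedge: Pb − Ps = 18.)
Burden on consumers: 8; on producers: 10. (They sum to 18.)
The less price-elastic side of the market bears the larger share of a per-unit tax.

Consumers bear 8 per hour; producers bear 10 per hour.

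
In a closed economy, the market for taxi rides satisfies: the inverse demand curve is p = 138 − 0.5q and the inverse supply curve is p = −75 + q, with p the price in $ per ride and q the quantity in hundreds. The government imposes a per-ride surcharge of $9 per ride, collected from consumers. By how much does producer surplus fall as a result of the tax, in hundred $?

Producer surplus falls by $834 hundred.

Inverting to q(p) form: qd = 276 − 2p; qs = p + 75.
Without the tax, 276 − 2p = p + 75 gives 3p = 201, so p* = $67 and q* = 142.
With the tax collected from consumers, demand (in seller-price terms) shifts: qd = 276 − 2(p + 9).
New equilibrium: consumers pay $70, producers receive $61, q = 136. (Wedge: pb − ps = 9.)
ΔPS is the trapezoid between Q = 136 and Q = 142 of height $6: ½ · (142 + 136) · 6 = $834.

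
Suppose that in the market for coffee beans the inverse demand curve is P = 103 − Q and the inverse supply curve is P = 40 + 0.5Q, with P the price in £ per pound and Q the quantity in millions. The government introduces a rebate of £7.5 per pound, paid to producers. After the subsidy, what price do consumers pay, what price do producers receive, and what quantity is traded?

Consumers pay £56; producers receive £63.5; quantity = 47.

Rewrite in direct form: Qd = 103 − P and Qs = 2P − 80.
Before the subsidy: set 103 − P = 2P − 80 → P* = £61, Q* = 42.
With a per-unit subsidy paid to producers, each receives P + 7.5 per unit sold, so supply becomes Qs = 2(P + 7.5) − 80.
New equilibrium: consumers pay £56, producers receive £63.5, Q = 47. (Wedge: Pb − Ps = −7.5.)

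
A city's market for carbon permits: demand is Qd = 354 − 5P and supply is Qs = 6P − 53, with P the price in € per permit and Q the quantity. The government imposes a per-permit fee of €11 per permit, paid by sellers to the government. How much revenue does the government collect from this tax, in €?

Without the tax, 354 − 5P = 6P − 53 gives 11P = 407, so P* = €37 and Q* = 169.
With the tax collected from sellers, supply shifts: Qs = 6(P − 11) − 53.
New equilibrium: buyers pay €43, sellers receive €32, Q = 139. (Wedge: Pb − Ps = 11.)
Revenue = t · Q = 11 · 139 = €1529.

Tax revenue = €1529.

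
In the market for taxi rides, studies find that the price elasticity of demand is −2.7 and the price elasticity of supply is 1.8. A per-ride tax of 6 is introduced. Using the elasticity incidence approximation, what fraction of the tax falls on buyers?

Buyers' share ≈ 0.4.

Incidence ratio: buyers' share ≈ εs / (εs + |εd|) = 1.8 / (1.8 + 2.7) = 0.4.
Supply is the less elastic side, so buyers bear the smaller share.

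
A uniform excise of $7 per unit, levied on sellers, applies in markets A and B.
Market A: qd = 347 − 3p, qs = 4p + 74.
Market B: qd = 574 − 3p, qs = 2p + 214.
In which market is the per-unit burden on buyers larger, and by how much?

Market A, by $1.2.

Market A: pre-tax p* = $39, q* = 230; post-tax q = 218; per-unit burden on buyers = $4.
Market B: pre-tax p* = $72, q* = 358; post-tax q = 349.6; per-unit burden on buyers = $2.8.
Difference: $4 vs $2.8 → market A is larger by $1.2.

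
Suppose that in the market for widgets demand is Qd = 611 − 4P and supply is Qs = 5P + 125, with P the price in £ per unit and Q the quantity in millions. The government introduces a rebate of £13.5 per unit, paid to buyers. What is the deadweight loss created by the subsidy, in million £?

Without the subsidy, 611 − 4P = 5P + 125 gives 9P = 486, so P* = £54 and Q* = 395.
With a per-unit subsidy paid to buyers, each effectively pays P − 13.5, so demand becomes Qd = 611 − 4(P − 13.5).
New equilibrium: buyers pay £46.5, suppliers receive £60, Q = 425. (Wedge: Pb − Ps = −13.5.)
Quantity rises by |ΔQ| = |395 − 425| = 30.
DWL = ½ · t · |ΔQ| = ½ · 13.5 · 30 = £202.5.

Deadweight loss = £202.5 million.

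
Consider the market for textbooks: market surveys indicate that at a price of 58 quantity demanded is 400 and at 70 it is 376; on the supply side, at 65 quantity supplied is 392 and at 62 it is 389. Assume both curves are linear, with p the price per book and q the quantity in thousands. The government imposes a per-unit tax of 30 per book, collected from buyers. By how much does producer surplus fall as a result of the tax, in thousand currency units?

Producer surplus falls by 7600 thousand.

Demand slope: (376 − 400)/(70 − 58) = -2, so qd = 516 − 2p.
Supply slope: (389 − 392)/(62 − 65) = 1, so qs = p + 327.
Before the tax: set 516 − 2p = p + 327 → p* = 63, q* = 390.
With the tax collected from buyers, demand (in seller-price terms) shifts: qd = 516 − 2(p + 30).
New equilibrium: buyers pay 73, suppliers receive 43, q = 370. (Wedge: pb − ps = 30.)
ΔPS is the trapezoid between Q = 370 and Q = 390 of height 20: ½ · (390 + 370) · 20 = 7600.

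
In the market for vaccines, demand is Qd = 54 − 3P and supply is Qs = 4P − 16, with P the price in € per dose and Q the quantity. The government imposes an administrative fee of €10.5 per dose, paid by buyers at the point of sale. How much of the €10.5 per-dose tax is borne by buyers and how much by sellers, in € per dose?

Buyers bear €6 per dose; sellers bear €4.5 per dose.

Before the tax: set 54 − 3P = 4P − 16 → P* = €10, Q* = 24.
With the tax collected from buyers, demand (in seller-price terms) shifts: Qd = 54 − 3(P + 10.5).
New equilibrium: buyers pay €16, sellers receive €5.5, Q = 6. (Wedge: Pb − Ps = 10.5.)
Burden on buyers: €6; on sellers: €4.5. (They sum to €10.5.)
The less price-elastic side of the market bears the larger share of a per-unit tax.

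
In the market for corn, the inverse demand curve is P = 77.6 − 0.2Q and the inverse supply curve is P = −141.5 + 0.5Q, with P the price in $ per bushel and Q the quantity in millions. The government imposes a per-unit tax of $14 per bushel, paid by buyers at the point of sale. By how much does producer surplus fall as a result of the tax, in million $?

Producer surplus falls by $3030 million.

Inverting to Q(P) form: Qd = 388 − 5P; Qs = 2P + 283.
Before the tax: set 388 − 5P = 2P + 283 → P* = $15, Q* = 313.
With the tax collected from buyers, demand (in seller-price terms) shifts: Qd = 388 − 5(P + 14).
Solving gives Q = 293 with buyers paying $19 and sellers receiving $5 (the $14 wedge).
ΔPS is the trapezoid between Q = 293 and Q = 313 of height $10: ½ · (313 + 293) · 10 = $3030.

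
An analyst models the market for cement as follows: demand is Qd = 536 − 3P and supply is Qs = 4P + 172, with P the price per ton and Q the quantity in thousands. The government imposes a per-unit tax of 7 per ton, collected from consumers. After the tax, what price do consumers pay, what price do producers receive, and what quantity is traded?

Without the tax, 536 − 3P = 4P + 172 gives 7P = 364, so P* = 52 and Q* = 380.
With the tax collected from consumers, demand (in seller-price terms) shifts: Qd = 536 − 3(P + 7).
Solving gives Q = 368 with consumers paying 56 and producers receiving 49 (the 7 wedge).

Consumers pay 56; producers receive 49; quantity = 368.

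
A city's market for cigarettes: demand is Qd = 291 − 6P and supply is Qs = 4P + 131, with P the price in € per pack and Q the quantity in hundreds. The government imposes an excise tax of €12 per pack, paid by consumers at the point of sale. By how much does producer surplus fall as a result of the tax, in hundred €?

Producer surplus falls by €1300.32 hundred.

Before the tax: set 291 − 6P = 4P + 131 → P* = €16, Q* = 195.
With the tax collected from consumers, demand (in seller-price terms) shifts: Qd = 291 − 6(P + 12).
New equilibrium: consumers pay €20.8, suppliers receive €8.8, Q = 166.2. (Wedge: Pb − Ps = 12.)
ΔPS is the trapezoid between Q = 166.2 and Q = 195 of height €7.2: ½ · (195 + 166.2) · 7.2 = €1300.32.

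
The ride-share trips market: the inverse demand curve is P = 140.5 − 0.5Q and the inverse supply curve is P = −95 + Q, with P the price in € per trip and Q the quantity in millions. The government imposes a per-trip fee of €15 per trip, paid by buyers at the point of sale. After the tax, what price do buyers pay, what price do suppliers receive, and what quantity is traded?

Buyers pay €67; suppliers receive €52; quantity = 147.

Inverting to Q(P) form: Qd = 281 − 2P; Qs = P + 95.
Before the tax: set 281 − 2P = P + 95 → P* = €62, Q* = 157.
With the tax collected from buyers, demand (in seller-price terms) shifts: Qd = 281 − 2(P + 15).
Solving gives Q = 147 with buyers paying €67 and suppliers receiving €52 (the €15 wedge).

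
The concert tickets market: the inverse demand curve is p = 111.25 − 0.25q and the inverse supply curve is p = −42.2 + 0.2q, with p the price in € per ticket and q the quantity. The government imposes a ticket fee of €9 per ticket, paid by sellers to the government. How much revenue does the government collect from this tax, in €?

Rewrite in direct form: qd = 445 − 4p and qs = 5p + 211.
Without the tax, 445 − 4p = 5p + 211 gives 9p = 234, so p* = €26 and q* = 341.
With the tax collected from sellers, supply shifts: qs = 5(p − 9) + 211.
New equilibrium: buyers pay €31, sellers receive €22, q = 321. (Wedge: pb − ps = 9.)
Revenue = t · Q = 9 · 321 = €2889.

Tax revenue = €2889.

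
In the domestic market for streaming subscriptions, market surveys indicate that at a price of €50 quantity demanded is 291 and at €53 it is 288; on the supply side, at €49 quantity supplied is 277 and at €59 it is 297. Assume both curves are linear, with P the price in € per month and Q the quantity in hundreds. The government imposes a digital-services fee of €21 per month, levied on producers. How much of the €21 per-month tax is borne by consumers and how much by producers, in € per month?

Demand slope: (288 − 291)/(53 − 50) = -1, so Qd = 341 − P.
Supply slope: (297 − 277)/(59 − 49) = 2, so Qs = 2P + 179.
Before the tax: set 341 − P = 2P + 179 → P* = €54, Q* = 287.
With the tax collected from producers, supply shifts: Qs = 2(P − 21) + 179.
Solving gives Q = 273 with consumers paying €68 and producers receiving €47 (the €21 wedge).
Burden on consumers: €14; on producers: €7. (They sum to €21.)

Consumers bear €14 per month; producers bear €7 per month.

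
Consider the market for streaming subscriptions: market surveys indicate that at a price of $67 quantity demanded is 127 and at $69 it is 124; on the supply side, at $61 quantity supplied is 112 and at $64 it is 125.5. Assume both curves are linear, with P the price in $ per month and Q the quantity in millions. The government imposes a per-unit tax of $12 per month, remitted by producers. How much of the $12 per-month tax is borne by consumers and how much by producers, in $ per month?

Consumers bear $9 per month; producers bear $3 per month.

Demand slope: (124 − 127)/(69 − 67) = -1.5, so Qd = 227.5 − 1.5P.
Supply slope: (125.5 − 112)/(64 − 61) = 4.5, so Qs = 4.5P − 162.5.
Without the tax, 227.5 − 1.5P = 4.5P − 162.5 gives 6P = 390, so P* = $65 and Q* = 130.
With the tax collected from producers, supply shifts: Qs = 4.5(P − 12) − 162.5.
New equilibrium: consumers pay $74, producers receive $62, Q = 116.5. (Wedge: Pb − Ps = 12.)
Burden on consumers: $9; on producers: $3. (They sum to $12.)
The less price-elastic side of the market bears the larger share of a per-unit tax.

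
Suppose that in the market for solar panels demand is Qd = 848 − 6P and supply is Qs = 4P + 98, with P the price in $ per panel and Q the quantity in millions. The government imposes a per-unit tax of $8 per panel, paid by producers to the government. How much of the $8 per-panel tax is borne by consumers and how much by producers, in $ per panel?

Without the tax, 848 − 6P = 4P + 98 gives 10P = 750, so P* = $75 and Q* = 398.
With the tax collected from producers, supply shifts: Qs = 4(P − 8) + 98.
Solving gives Q = 378.8 with consumers paying $78.2 and producers receiving $70.2 (the $8 wedge).
Burden on consumers: $3.2; on producers: $4.8. (They sum to $8.)
The less price-elastic side of the market bears the larger share of a per-unit tax.

Consumers bear $3.2 per panel; producers bear $4.8 per panel.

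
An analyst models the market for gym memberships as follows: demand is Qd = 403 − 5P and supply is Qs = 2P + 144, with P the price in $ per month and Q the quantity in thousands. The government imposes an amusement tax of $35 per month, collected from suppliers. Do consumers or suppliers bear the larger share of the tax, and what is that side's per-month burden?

Before the tax: set 403 − 5P = 2P + 144 → P* = $37, Q* = 218.
With the tax collected from suppliers, supply shifts: Qs = 2(P − 35) + 144.
Solving gives Q = 168 with consumers paying $47 and suppliers receiving $12 (the $35 wedge).
Per-month burden: consumers $10, suppliers $25.
Suppliers take the larger share because supply is less price-elastic here (demand slope 5 vs supply slope 2).

Suppliers bear the larger share: $25 per month.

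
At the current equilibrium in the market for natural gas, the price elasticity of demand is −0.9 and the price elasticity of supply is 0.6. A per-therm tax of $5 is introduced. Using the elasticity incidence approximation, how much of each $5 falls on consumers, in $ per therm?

Consumers bear ≈ $2 per therm.

Incidence ratio: consumers' share ≈ εs / (εs + |εd|) = 0.6 / (0.6 + 0.9) = 0.4.
So consumers bear ≈ 0.4 × $5 = $2; producers bear $3.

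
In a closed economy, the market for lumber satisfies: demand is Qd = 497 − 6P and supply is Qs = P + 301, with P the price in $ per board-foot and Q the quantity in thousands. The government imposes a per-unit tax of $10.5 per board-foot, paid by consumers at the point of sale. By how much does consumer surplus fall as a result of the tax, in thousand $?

Consumer surplus falls by $486.75 thousand.

Before the tax: set 497 − 6P = P + 301 → P* = $28, Q* = 329.
With the tax collected from consumers, demand (in seller-price terms) shifts: Qd = 497 − 6(P + 10.5).
New equilibrium: consumers pay $29.5, sellers receive $19, Q = 320. (Wedge: Pb − Ps = 10.5.)
ΔCS is the trapezoid between Q = 320 and Q = 329 of height $1.5: ½ · (329 + 320) · 1.5 = $486.75.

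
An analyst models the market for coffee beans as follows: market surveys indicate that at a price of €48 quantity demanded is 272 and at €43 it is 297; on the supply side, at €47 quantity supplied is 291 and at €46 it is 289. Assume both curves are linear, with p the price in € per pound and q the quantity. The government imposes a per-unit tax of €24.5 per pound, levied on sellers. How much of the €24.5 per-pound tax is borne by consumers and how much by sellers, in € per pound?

Consumers bear €7 per pound; sellers bear €17.5 per pound.

Demand slope: (297 − 272)/(43 − 48) = -5, so qd = 512 − 5p.
Supply slope: (289 − 291)/(46 − 47) = 2, so qs = 2p + 197.
Without the tax, 512 − 5p = 2p + 197 gives 7p = 315, so p* = €45 and q* = 287.
With the tax collected from sellers, supply shifts: qs = 2(p − 24.5) + 197.
Solving gives q = 252 with consumers paying €52 and sellers receiving €27.5 (the €24.5 wedge).
Burden on consumers: €7; on sellers: €17.5. (They sum to €24.5.)
The less price-elastic side of the market bears the larger share of a per-unit tax.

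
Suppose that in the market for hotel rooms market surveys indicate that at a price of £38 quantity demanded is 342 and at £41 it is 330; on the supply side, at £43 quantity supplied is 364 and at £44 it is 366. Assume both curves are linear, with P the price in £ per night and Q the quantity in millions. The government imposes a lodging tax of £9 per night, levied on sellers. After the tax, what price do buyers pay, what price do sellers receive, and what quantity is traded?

Buyers pay £39; sellers receive £30; quantity = 338.

Demand slope: (330 − 342)/(41 − 38) = -4, so Qd = 494 − 4P.
Supply slope: (366 − 364)/(44 − 43) = 2, so Qs = 2P + 278.
Without the tax, 494 − 4P = 2P + 278 gives 6P = 216, so P* = £36 and Q* = 350.
With the tax collected from sellers, supply shifts: Qs = 2(P − 9) + 278.
Solving gives Q = 338 with buyers paying £39 and sellers receiving £30 (the £9 wedge).
The less price-elastic side of the market bears the larger share of a per-unit tax.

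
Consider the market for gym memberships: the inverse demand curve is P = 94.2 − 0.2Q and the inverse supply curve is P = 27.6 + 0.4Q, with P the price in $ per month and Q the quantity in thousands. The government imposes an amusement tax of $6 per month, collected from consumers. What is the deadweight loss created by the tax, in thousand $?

Deadweight loss = $30 thousand.

Rewrite in direct form: Qd = 471 − 5P and Qs = 2.5P − 69.
Without the tax, 471 − 5P = 2.5P − 69 gives 7.5P = 540, so P* = $72 and Q* = 111.
With the tax collected from consumers, demand (in seller-price terms) shifts: Qd = 471 − 5(P + 6).
New equilibrium: consumers pay $74, suppliers receive $68, Q = 101. (Wedge: Pb − Ps = 6.)
Quantity falls by |ΔQ| = |111 − 101| = 10.
DWL = ½ · t · |ΔQ| = ½ · 6 · 10 = $30.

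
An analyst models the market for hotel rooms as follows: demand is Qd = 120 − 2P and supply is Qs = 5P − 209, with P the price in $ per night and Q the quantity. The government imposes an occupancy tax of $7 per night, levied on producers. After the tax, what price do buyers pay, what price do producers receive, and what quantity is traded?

Buyers pay $52; producers receive $45; quantity = 16.

Before the tax: set 120 − 2P = 5P − 209 → P* = $47, Q* = 26.
With the tax collected from producers, supply shifts: Qs = 5(P − 7) − 209.
Solving gives Q = 16 with buyers paying $52 and producers receiving $45 (the $7 wedge).
The less price-elastic side of the market bears the larger share of a per-unit tax.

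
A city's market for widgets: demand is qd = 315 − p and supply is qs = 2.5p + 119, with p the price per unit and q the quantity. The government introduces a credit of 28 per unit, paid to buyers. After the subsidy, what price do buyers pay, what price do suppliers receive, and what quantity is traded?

Before the subsidy: set 315 − p = 2.5p + 119 → p* = 56, q* = 259.
With a per-unit subsidy paid to buyers, each effectively pays p − 28, so demand becomes qd = 315 − (p − 28).
New equilibrium: buyers pay 36, suppliers receive 64, q = 279. (Wedge: pb − ps = −28.)

Buyers pay 36; suppliers receive 64; quantity = 279.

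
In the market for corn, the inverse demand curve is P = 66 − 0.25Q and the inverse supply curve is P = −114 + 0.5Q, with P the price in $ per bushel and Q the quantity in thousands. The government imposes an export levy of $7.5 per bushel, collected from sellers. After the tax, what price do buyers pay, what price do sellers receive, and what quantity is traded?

Rewrite in direct form: Qd = 264 − 4P and Qs = 2P + 228.
Without the tax, 264 − 4P = 2P + 228 gives 6P = 36, so P* = $6 and Q* = 240.
With the tax collected from sellers, supply shifts: Qs = 2(P − 7.5) + 228.
New equilibrium: buyers pay $8.5, sellers receive $1, Q = 230. (Wedge: Pb − Ps = 7.5.)
The less price-elastic side of the market bears the larger share of a per-unit tax.

Buyers pay $8.5; sellers receive $1; quantity = 230.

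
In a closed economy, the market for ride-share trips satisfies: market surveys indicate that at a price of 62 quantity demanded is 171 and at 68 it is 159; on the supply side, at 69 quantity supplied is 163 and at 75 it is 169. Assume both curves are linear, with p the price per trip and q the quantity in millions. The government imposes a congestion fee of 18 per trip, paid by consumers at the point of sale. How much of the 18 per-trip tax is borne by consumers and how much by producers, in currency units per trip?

Demand slope: (159 − 171)/(68 − 62) = -2, so qd = 295 − 2p.
Supply slope: (169 − 163)/(75 − 69) = 1, so qs = p + 94.
Without the tax, 295 − 2p = p + 94 gives 3p = 201, so p* = 67 and q* = 161.
With the tax collected from consumers, demand (in seller-price terms) shifts: qd = 295 − 2(p + 18).
New equilibrium: consumers pay 73, producers receive 55, q = 149. (Wedge: pb − ps = 18.)
Burden on consumers: 6; on producers: 12. (They sum to 18.)

Consumers bear 6 per trip; producers bear 12 per trip.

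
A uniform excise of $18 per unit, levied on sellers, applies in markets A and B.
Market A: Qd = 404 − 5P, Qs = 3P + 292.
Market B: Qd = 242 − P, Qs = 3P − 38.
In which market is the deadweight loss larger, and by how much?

Market A: pre-tax P* = $14, Q* = 334; post-tax Q = 300.25; deadweight loss = $303.75.
Market B: pre-tax P* = $70, Q* = 172; post-tax Q = 158.5; deadweight loss = $121.5.
Difference: $303.75 vs $121.5 → market A is larger by $182.25.

Market A, by $182.25.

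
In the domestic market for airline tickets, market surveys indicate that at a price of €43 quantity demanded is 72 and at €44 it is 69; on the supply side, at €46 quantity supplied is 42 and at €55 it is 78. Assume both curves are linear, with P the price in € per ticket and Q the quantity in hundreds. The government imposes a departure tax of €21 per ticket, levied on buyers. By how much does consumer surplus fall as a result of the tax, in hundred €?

Consumer surplus falls by €432 hundred.

Demand slope: (69 − 72)/(44 − 43) = -3, so Qd = 201 − 3P.
Supply slope: (78 − 42)/(55 − 46) = 4, so Qs = 4P − 142.
Before the tax: set 201 − 3P = 4P − 142 → P* = €49, Q* = 54.
With the tax collected from buyers, demand (in seller-price terms) shifts: Qd = 201 − 3(P + 21).
New equilibrium: buyers pay €61, suppliers receive €40, Q = 18. (Wedge: Pb − Ps = 21.)
ΔCS is the trapezoid between Q = 18 and Q = 54 of height €12: ½ · (54 + 18) · 12 = €432.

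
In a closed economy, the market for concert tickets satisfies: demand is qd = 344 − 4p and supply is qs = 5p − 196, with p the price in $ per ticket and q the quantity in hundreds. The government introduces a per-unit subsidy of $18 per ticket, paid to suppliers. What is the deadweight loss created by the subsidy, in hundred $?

Deadweight loss = $360 hundred.

Without the subsidy, 344 − 4p = 5p − 196 gives 9p = 540, so p* = $60 and q* = 104.
With a per-unit subsidy paid to suppliers, each receives p + 18 per unit sold, so supply becomes qs = 5(p + 18) − 196.
Solving gives q = 144 with consumers paying $50 and suppliers receiving $68 (the $18 wedge).
Quantity rises by |ΔQ| = |104 − 144| = 40.
DWL = ½ · t · |ΔQ| = ½ · 18 · 40 = $360.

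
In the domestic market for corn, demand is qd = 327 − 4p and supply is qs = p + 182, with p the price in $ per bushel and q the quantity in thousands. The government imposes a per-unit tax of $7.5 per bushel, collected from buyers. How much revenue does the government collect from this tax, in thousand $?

Tax revenue = $1537.5 thousand.

Before the tax: set 327 − 4p = p + 182 → p* = $29, q* = 211.
With the tax collected from buyers, demand (in seller-price terms) shifts: qd = 327 − 4(p + 7.5).
Solving gives q = 205 with buyers paying $30.5 and producers receiving $23 (the $7.5 wedge).
Revenue = t · Q = 7.5 · 205 = $1537.5.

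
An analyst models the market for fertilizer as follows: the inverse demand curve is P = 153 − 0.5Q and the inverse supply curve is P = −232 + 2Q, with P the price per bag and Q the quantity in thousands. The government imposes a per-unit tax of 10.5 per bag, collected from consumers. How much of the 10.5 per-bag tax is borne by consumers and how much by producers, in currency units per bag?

Rewrite in direct form: Qd = 306 − 2P and Qs = 0.5P + 116.
Before the tax: set 306 − 2P = 0.5P + 116 → P* = 76, Q* = 154.
With the tax collected from consumers, demand (in seller-price terms) shifts: Qd = 306 − 2(P + 10.5).
New equilibrium: consumers pay 78.1, producers receive 67.6, Q = 149.8. (Wedge: Pb − Ps = 10.5.)
Burden on consumers: 2.1; on producers: 8.4. (They sum to 10.5.)

Consumers bear 2.1 per bag; producers bear 8.4 per bag.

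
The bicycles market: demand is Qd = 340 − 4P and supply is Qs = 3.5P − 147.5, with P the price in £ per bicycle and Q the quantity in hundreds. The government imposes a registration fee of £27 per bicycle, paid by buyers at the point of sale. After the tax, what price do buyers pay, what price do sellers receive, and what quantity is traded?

Buyers pay £77.6; sellers receive £50.6; quantity = 29.6.

Before the tax: set 340 − 4P = 3.5P − 147.5 → P* = £65, Q* = 80.
With the tax collected from buyers, demand (in seller-price terms) shifts: Qd = 340 − 4(P + 27).
Solving gives Q = 29.6 with buyers paying £77.6 and sellers receiving £50.6 (the £27 wedge).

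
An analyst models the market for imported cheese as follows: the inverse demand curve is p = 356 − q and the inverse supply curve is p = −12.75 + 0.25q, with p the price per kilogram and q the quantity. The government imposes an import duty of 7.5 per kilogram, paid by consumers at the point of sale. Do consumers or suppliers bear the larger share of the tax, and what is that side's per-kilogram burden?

Inverting to q(p) form: qd = 356 − p; qs = 4p + 51.
Without the tax, 356 − p = 4p + 51 gives 5p = 305, so p* = 61 and q* = 295.
With the tax collected from consumers, demand (in seller-price terms) shifts: qd = 356 − (p + 7.5).
New equilibrium: consumers pay 67, suppliers receive 59.5, q = 289. (Wedge: pb − ps = 7.5.)
Per-kilogram burden: consumers 6, suppliers 1.5.
Consumers take the larger share because demand is less price-elastic here (demand slope 1 vs supply slope 4).
The less price-elastic side of the market bears the larger share of a per-unit tax.

Consumers bear the larger share: 6 per kilogram.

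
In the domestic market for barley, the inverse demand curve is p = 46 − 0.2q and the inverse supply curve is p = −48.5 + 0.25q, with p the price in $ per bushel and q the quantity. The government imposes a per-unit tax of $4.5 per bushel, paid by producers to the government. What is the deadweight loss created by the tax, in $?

Deadweight loss = $22.5.

Inverting to q(p) form: qd = 230 − 5p; qs = 4p + 194.
Without the tax, 230 − 5p = 4p + 194 gives 9p = 36, so p* = $4 and q* = 210.
With the tax collected from producers, supply shifts: qs = 4(p − 4.5) + 194.
New equilibrium: consumers pay $6, producers receive $1.5, q = 200. (Wedge: pb − ps = 4.5.)
Quantity falls by |ΔQ| = |210 − 200| = 10.
DWL = ½ · t · |ΔQ| = ½ · 4.5 · 10 = $22.5.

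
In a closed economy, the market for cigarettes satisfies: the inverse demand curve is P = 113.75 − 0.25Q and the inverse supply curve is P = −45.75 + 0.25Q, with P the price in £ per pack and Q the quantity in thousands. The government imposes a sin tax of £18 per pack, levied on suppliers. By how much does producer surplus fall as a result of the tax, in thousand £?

Producer surplus falls by £2709 thousand.

Rewrite in direct form: Qd = 455 − 4P and Qs = 4P + 183.
Before the tax: set 455 − 4P = 4P + 183 → P* = £34, Q* = 319.
With the tax collected from suppliers, supply shifts: Qs = 4(P − 18) + 183.
New equilibrium: consumers pay £43, suppliers receive £25, Q = 283. (Wedge: Pb − Ps = 18.)
ΔPS is the trapezoid between Q = 283 and Q = 319 of height £9: ½ · (319 + 283) · 9 = £2709.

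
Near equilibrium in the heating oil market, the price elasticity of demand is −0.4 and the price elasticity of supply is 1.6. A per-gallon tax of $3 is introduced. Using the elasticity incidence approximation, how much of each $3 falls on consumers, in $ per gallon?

Consumers bear ≈ $2.4 per gallon.

Incidence ratio: consumers' share ≈ εs / (εs + |εd|) = 1.6 / (1.6 + 0.4) = 0.8.
So consumers bear ≈ 0.8 × $3 = $2.4; producers bear $0.6.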